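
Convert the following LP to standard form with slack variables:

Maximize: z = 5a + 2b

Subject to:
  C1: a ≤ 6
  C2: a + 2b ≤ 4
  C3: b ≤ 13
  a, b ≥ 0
max z = 5a + 2b

s.t.
  a + s1 = 6
  a + 2b + s2 = 4
  b + s3 = 13
  a, b, s1, s2, s3 ≥ 0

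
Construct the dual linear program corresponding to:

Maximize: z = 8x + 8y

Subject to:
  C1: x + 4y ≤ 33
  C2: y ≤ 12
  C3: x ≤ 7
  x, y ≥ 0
Minimize: z = 33y1 + 12y2 + 7y3

Subject to:
  C1: -y1 - y3 ≤ -8
  C2: -4y1 - y2 ≤ -8
  y1, y2, y3 ≥ 0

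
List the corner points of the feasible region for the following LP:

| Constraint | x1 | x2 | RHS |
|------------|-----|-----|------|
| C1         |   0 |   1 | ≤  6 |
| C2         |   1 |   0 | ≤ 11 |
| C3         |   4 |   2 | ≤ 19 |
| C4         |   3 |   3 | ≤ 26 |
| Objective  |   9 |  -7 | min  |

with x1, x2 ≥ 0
Each vertex is the intersection of two constraint boundaries that also satisfies all remaining constraints:
  x1 = 0 and x2 = 0 → (0, 0)
  4x1 + 2x2 = 19 and x2 = 0 → (4.75, 0)
  x2 = 6 and 4x1 + 2x2 = 19 → (1.75, 6)
  x2 = 6 and x1 = 0 → (0, 6)

Vertices: (0, 0), (4.75, 0), (1.75, 6), (0, 6)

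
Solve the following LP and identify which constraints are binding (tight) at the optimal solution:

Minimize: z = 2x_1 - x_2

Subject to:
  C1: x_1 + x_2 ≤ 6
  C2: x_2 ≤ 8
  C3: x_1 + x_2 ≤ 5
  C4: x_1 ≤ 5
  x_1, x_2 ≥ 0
Optimal: x_1 = 0, x_2 = 5
Binding: C3, x_1 ≥ 0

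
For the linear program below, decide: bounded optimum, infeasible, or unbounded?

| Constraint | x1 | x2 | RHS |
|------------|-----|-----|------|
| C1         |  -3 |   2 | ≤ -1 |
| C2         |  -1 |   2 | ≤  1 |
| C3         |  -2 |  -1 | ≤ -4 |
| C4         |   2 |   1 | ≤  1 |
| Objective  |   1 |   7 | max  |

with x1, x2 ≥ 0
C4 requires 2x1 + x2 ≤ 1, while C3 (-2x1 - x2 ≤ -4) is equivalent to 2x1 + x2 ≥ 4. Together they would need 4 ≤ 2x1 + x2 ≤ 1, which is impossible since 4 > 1. No point satisfies all constraints.

Infeasible: no point satisfies all constraints simultaneously.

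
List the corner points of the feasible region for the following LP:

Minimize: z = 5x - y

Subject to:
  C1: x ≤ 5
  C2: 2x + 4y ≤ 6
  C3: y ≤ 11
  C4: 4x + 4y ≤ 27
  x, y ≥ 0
Each vertex is the intersection of two constraint boundaries that also satisfies all remaining constraints:
  x = 0 and y = 0 → (0, 0)
  2x + 4y = 6 and y = 0 → (3, 0)
  2x + 4y = 6 and x = 0 → (0, 1.5)

Vertices: (0, 0), (3, 0), (0, 1.5)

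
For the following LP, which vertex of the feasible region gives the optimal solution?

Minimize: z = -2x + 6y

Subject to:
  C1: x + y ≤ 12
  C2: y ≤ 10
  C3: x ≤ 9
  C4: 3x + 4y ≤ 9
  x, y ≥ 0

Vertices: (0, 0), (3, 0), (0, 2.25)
Evaluating z = -2x + 6y at each vertex:
  (0, 0): z = 0
  (3, 0): z = -6
  (0, 2.25): z = 13.5

The smallest value is z = -6, attained at (3, 0).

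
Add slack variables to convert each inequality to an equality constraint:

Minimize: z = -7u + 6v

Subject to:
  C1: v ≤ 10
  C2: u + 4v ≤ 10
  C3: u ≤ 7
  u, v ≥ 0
min z = -7u + 6v

s.t.
  v + s1 = 10
  u + 4v + s2 = 10
  u + s3 = 7
  u, v, s1, s2, s3 ≥ 0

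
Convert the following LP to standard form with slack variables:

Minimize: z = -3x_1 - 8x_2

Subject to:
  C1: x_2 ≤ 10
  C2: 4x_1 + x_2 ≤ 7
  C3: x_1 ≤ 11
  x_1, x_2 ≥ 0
min z = -3x_1 - 8x_2

s.t.
  x_2 + s1 = 10
  4x_1 + x_2 + s2 = 7
  x_1 + s3 = 11
  x_1, x_2, s1, s2, s3 ≥ 0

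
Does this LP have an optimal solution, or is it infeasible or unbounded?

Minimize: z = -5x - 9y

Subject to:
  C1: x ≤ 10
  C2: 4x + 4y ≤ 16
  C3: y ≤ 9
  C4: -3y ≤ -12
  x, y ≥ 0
The point (0, 4) satisfies every constraint, so the LP is feasible; the constraints give x ≤ 10 and y ≤ 9, which with x, y ≥ 0 keep the feasible region inside a bounded box. A feasible, bounded LP attains a finite optimum at a vertex.

The LP has an optimal solution: (0, 4) with z = -36.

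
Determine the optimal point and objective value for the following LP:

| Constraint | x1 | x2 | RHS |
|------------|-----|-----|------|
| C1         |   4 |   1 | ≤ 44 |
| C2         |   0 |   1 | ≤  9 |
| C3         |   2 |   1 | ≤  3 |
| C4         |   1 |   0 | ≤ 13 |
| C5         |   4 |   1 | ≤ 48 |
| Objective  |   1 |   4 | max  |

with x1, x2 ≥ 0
Each vertex is the intersection of two constraint boundaries that also satisfies all remaining constraints:
  x1 = 0 and x2 = 0 → (0, 0)
  2x1 + x2 = 3 and x2 = 0 → (1.5, 0)
  2x1 + x2 = 3 and x1 = 0 → (0, 3)

Evaluating z = x1 + 4x2 at each vertex:
  (0, 0): z = 0
  (1.5, 0): z = 1.5
  (0, 3): z = 12

The maximum is at (0, 3) with z = 12.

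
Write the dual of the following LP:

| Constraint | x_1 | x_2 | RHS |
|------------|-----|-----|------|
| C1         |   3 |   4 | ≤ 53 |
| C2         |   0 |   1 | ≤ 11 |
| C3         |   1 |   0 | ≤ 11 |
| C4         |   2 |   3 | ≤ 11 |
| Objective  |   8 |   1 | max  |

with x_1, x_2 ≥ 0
Minimize: z = 53y1 + 11y2 + 11y3 + 11y4

Subject to:
  C1: -3y1 - y3 - 2y4 ≤ -8
  C2: -4y1 - y2 - 3y4 ≤ -1
  y1, y2, y3, y4 ≥ 0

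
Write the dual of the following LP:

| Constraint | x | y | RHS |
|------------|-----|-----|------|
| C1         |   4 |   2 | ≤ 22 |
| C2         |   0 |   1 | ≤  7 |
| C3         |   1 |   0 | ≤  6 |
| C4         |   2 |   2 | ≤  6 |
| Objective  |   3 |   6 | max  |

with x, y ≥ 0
Minimize: z = 22y1 + 7y2 + 6y3 + 6y4

Subject to:
  C1: -4y1 - y3 - 2y4 ≤ -3
  C2: -2y1 - y2 - 2y4 ≤ -6
  y1, y2, y3, y4 ≥ 0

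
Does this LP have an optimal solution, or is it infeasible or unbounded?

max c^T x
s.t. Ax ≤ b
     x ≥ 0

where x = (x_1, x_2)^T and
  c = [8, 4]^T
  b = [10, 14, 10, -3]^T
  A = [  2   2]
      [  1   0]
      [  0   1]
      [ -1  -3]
The point (5, 0) satisfies every constraint, so the LP is feasible; the constraints give x_1 ≤ 14 and x_2 ≤ 10, which with x_1, x_2 ≥ 0 keep the feasible region inside a bounded box. A feasible, bounded LP attains a finite optimum at a vertex.

Evaluating z = 8x_1 + 4x_2 at each vertex:
  (0, 1): z = 4
  (3, 0): z = 24
  (5, 0): z = 40
  (0, 5): z = 20

Bounded optimum: z* = 40 at (5, 0).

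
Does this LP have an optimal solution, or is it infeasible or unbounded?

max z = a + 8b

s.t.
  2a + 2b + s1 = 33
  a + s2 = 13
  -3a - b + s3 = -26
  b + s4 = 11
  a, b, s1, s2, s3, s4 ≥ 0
The point (5.5, 11) satisfies every constraint, so the LP is feasible; the constraints give a ≤ 13 and b ≤ 11, which with a, b ≥ 0 keep the feasible region inside a bounded box. A feasible, bounded LP attains a finite optimum at a vertex.

The LP has an optimal solution: (5.5, 11) with z = 93.5.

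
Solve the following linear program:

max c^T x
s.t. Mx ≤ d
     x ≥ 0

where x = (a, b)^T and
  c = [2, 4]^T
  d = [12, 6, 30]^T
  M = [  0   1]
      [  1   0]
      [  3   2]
a = 2, b = 12, z = 52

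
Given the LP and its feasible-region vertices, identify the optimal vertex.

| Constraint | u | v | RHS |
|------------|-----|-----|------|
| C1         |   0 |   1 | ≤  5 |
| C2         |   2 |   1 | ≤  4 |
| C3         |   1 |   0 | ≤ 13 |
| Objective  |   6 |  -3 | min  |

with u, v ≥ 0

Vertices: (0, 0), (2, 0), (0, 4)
Evaluating z = 6u - 3v at each vertex:
  (0, 0): z = 0
  (2, 0): z = 12
  (0, 4): z = -12

The smallest value is z = -12, attained at (0, 4).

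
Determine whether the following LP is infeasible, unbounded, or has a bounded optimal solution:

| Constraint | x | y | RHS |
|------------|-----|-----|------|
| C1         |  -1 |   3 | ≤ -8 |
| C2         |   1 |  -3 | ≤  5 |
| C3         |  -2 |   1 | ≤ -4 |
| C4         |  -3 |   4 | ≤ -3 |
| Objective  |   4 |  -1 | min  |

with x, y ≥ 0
C2 requires x - 3y ≤ 5, while C1 (-x + 3y ≤ -8) is equivalent to x - 3y ≥ 8. Together they would need 8 ≤ x - 3y ≤ 5, which is impossible since 8 > 5. No point satisfies all constraints.

The feasible region is empty; the LP is infeasible.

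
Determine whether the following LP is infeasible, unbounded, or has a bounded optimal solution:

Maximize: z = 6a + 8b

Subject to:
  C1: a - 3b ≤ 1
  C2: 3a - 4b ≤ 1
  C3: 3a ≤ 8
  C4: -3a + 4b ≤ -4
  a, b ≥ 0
C2 requires 3a - 4b ≤ 1, while C4 (-3a + 4b ≤ -4) is equivalent to 3a - 4b ≥ 4. Together they would need 4 ≤ 3a - 4b ≤ 1, which is impossible since 4 > 1. No point satisfies all constraints.

The feasible region is empty; the LP is infeasible.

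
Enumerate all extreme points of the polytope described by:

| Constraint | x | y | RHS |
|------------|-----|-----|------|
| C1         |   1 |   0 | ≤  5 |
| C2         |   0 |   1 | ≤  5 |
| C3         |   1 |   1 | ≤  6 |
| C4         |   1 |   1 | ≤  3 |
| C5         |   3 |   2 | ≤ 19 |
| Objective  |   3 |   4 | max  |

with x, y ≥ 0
Each vertex is the intersection of two constraint boundaries that also satisfies all remaining constraints:
  x = 0 and y = 0 → (0, 0)
  x + y = 3 and y = 0 → (3, 0)
  x + y = 3 and x = 0 → (0, 3)

Vertices: (0, 0), (3, 0), (0, 3)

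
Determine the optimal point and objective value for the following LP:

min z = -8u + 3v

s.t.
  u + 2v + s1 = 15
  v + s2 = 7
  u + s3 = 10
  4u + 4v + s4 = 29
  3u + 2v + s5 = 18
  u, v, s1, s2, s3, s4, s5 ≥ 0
u = 6, v = 0, z = -48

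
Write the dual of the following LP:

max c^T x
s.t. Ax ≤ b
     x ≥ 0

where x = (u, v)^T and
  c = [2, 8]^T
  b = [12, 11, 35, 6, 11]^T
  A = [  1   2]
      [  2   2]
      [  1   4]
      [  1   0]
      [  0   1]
Minimize: z = 12y1 + 11y2 + 35y3 + 6y4 + 11y5

Subject to:
  C1: -y1 - 2y2 - y3 - y4 ≤ -2
  C2: -2y1 - 2y2 - 4y3 - y5 ≤ -8
  y1, y2, y3, y4, y5 ≥ 0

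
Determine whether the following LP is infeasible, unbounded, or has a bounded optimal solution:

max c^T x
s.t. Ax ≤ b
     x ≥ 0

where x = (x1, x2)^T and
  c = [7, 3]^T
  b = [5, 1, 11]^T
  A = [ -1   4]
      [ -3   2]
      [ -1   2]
Feasible point: (0, 0) satisfies every constraint, so the LP is feasible.
Direction d = (1, 0): for each constraint row a, a·d ≤ 0 —
  (-1)(1) + (4)(0) = -1 ≤ 0
  (-3)(1) + (2)(0) = -3 ≤ 0
  (-1)(1) + (2)(0) = -1 ≤ 0
and d ≥ 0, so (0, 0) + t·d stays feasible for every t ≥ 0. Along this ray z = 7x1 + 3x2 changes by 7 per unit t, so z → +∞.

Unbounded: there is a feasible ray along which z → +∞.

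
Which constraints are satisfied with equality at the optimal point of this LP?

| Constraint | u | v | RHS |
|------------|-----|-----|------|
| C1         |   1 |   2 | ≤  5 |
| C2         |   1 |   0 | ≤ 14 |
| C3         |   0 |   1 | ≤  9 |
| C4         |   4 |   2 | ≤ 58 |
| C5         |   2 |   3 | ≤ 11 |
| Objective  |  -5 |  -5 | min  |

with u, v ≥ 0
Optimal: u = 5, v = 0
Slack at optimum:
  C1: slack = 0 (binding)
  C2: slack = 9
  C3: slack = 9
  C4: slack = 38
  C5: slack = 1
  u ≥ 0: u = 5
  v ≥ 0: v = 0 (binding)
Binding constraints: C1, v ≥ 0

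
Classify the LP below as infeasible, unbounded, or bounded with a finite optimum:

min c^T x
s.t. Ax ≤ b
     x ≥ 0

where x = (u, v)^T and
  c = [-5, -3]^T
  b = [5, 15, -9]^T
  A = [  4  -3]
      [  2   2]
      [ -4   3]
One constraint requires 4u - 3v ≤ 5, while the constraint -4u + 3v ≤ -9 is equivalent to 4u - 3v ≥ 9. Together they would need 9 ≤ 4u - 3v ≤ 5, which is impossible since 9 > 5. No point satisfies all constraints.

The feasible region is empty; the LP is infeasible.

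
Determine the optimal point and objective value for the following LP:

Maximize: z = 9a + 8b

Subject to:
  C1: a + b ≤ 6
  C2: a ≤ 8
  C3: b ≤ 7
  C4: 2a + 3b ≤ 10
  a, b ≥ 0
a = 5, b = 0, z = 45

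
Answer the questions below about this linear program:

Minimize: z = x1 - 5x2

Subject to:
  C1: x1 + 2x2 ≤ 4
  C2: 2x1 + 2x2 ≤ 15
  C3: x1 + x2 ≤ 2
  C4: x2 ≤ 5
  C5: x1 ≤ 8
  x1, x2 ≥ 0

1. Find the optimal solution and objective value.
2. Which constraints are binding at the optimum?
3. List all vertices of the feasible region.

1. x1 = 0, x2 = 2, z = -10
2. C1, C3, x1 ≥ 0
3. (0, 0), (2, 0), (0, 2)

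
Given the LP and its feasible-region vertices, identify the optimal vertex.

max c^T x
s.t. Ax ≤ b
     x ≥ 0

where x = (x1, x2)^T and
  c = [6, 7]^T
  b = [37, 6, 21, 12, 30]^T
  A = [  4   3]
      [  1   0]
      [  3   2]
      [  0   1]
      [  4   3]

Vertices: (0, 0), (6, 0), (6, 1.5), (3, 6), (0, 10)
Evaluating z = 6x1 + 7x2 at each vertex:
  (0, 0): z = 0
  (6, 0): z = 36
  (6, 1.5): z = 46.5
  (3, 6): z = 60
  (0, 10): z = 70

The largest value is z = 70, attained at (0, 10).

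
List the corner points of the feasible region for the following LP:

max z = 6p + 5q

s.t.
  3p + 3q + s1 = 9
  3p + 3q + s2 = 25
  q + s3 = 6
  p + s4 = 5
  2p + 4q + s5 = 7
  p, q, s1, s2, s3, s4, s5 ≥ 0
Each vertex is the intersection of two constraint boundaries that also satisfies all remaining constraints:
  p = 0 and q = 0 → (0, 0)
  3p + 3q = 9 and q = 0 → (3, 0)
  3p + 3q = 9 and 2p + 4q = 7 → (2.5, 0.5)
  2p + 4q = 7 and p = 0 → (0, 1.75)

Vertices: (0, 0), (3, 0), (2.5, 0.5), (0, 1.75)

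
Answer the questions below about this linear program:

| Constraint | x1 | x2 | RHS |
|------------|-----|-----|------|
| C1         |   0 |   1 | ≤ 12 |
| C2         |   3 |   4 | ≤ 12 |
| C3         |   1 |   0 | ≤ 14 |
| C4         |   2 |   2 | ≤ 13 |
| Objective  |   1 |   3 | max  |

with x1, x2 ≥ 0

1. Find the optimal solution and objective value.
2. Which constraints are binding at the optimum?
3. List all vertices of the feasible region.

1. x1 = 0, x2 = 3, z = 9
2. C2, x1 ≥ 0
3. (0, 0), (4, 0), (0, 3)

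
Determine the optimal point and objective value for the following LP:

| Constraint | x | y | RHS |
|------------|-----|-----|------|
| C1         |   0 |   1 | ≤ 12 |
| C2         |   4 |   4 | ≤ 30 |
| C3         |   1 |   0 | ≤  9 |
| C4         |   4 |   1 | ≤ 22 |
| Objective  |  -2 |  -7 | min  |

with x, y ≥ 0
Each vertex is the intersection of two constraint boundaries that also satisfies all remaining constraints:
  x = 0 and y = 0 → (0, 0)
  4x + y = 22 and y = 0 → (5.5, 0)
  4x + 4y = 30 and 4x + y = 22 → (4.833, 2.667)
  4x + 4y = 30 and x = 0 → (0, 7.5)

Evaluating z = -2x - 7y at each vertex:
  (0, 0): z = 0
  (5.5, 0): z = -11
  (4.833, 2.667): z = -28.33
  (0, 7.5): z = -52.5

The minimum is at (0, 7.5) with z = -52.5.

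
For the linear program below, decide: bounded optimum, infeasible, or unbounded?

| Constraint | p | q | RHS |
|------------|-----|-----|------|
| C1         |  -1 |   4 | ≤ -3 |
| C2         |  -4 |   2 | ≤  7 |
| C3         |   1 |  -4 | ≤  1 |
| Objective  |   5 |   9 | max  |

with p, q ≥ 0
C3 requires p - 4q ≤ 1, while C1 (-p + 4q ≤ -3) is equivalent to p - 4q ≥ 3. Together they would need 3 ≤ p - 4q ≤ 1, which is impossible since 3 > 1. No point satisfies all constraints.

Infeasible: no point satisfies all constraints simultaneously.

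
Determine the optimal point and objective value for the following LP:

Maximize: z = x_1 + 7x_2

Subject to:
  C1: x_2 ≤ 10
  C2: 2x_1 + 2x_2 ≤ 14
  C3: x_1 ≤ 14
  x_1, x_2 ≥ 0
Each vertex is the intersection of two constraint boundaries that also satisfies all remaining constraints:
  x_1 = 0 and x_2 = 0 → (0, 0)
  2x_1 + 2x_2 = 14 and x_2 = 0 → (7, 0)
  2x_1 + 2x_2 = 14 and x_1 = 0 → (0, 7)

Evaluating z = x_1 + 7x_2 at each vertex:
  (0, 0): z = 0
  (7, 0): z = 7
  (0, 7): z = 49

The maximum is at (0, 7) with z = 49.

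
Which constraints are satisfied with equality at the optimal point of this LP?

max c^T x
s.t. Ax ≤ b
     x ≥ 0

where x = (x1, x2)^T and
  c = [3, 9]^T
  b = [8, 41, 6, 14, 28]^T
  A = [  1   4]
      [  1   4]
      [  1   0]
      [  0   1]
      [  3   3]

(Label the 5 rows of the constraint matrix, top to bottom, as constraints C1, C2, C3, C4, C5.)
Optimal: x1 = 6, x2 = 0.5
Binding: C1, C3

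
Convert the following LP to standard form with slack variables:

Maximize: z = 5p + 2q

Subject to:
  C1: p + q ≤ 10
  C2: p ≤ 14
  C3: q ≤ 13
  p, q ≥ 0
max z = 5p + 2q

s.t.
  p + q + s1 = 10
  p + s2 = 14
  q + s3 = 13
  p, q, s1, s2, s3 ≥ 0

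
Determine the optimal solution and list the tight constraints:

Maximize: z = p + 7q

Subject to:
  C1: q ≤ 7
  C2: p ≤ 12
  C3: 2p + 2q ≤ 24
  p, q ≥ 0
Optimal: p = 5, q = 7
Slack at optimum:
  C1: slack = 0 (binding)
  C2: slack = 7
  C3: slack = 0 (binding)
  p ≥ 0: p = 5
  q ≥ 0: q = 7
Binding constraints: C1, C3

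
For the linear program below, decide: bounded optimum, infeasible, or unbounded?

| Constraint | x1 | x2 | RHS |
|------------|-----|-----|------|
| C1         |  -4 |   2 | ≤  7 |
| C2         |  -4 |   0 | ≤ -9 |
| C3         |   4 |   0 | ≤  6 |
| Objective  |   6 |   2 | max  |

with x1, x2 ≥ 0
C3 requires 4x1 ≤ 6, while C2 (-4x1 ≤ -9) is equivalent to 4x1 ≥ 9. Together they would need 9 ≤ 4x1 ≤ 6, which is impossible since 9 > 6. No point satisfies all constraints.

Infeasible — the constraint set is empty.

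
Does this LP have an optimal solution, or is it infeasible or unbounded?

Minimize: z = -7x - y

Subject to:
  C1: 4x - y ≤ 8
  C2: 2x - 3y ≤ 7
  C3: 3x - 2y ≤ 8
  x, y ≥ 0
Feasible point: (0, 0) satisfies every constraint, so the LP is feasible.
Direction d = (0, 1): for each constraint row a, a·d ≤ 0 —
  (4)(0) + (-1)(1) = -1 ≤ 0
  (2)(0) + (-3)(1) = -3 ≤ 0
  (3)(0) + (-2)(1) = -2 ≤ 0
and d ≥ 0, so (0, 0) + t·d stays feasible for every t ≥ 0. Along this ray z = -7x - y changes by -1 per unit t, so z → −∞.

Unbounded — the objective can decrease without bound over the feasible region.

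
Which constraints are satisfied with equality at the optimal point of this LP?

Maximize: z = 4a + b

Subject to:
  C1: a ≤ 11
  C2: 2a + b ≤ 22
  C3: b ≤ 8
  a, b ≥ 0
Optimal: a = 11, b = 0
Slack at optimum:
  C1: slack = 0 (binding)
  C2: slack = 0 (binding)
  C3: slack = 8
  a ≥ 0: a = 11
  b ≥ 0: b = 0 (binding)
Binding constraints: C1, C2, b ≥ 0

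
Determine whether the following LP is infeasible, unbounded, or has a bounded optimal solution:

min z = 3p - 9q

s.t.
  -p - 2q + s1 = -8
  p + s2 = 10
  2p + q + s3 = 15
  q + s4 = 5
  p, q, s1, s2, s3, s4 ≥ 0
The point (0, 5) satisfies every constraint, so the LP is feasible; the constraints give p ≤ 10 and q ≤ 5, which with p, q ≥ 0 keep the feasible region inside a bounded box. A feasible, bounded LP attains a finite optimum at a vertex.

Evaluating z = 3p - 9q at each vertex:
  (7.333, 0.3333): z = 19
  (5, 5): z = -30
  (0, 5): z = -45
  (0, 4): z = -36

Bounded optimum: z* = -45 at (0, 5).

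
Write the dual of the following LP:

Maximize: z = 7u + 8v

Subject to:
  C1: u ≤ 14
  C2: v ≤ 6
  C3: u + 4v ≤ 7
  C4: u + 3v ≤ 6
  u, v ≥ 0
Minimize: z = 14y1 + 6y2 + 7y3 + 6y4

Subject to:
  C1: -y1 - y3 - y4 ≤ -7
  C2: -y2 - 4y3 - 3y4 ≤ -8
  y1, y2, y3, y4 ≥ 0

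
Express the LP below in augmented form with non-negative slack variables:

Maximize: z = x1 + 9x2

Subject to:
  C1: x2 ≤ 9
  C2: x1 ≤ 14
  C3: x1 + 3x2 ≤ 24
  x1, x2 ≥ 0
max z = x1 + 9x2

s.t.
  x2 + s1 = 9
  x1 + s2 = 14
  x1 + 3x2 + s3 = 24
  x1, x2, s1, s2, s3 ≥ 0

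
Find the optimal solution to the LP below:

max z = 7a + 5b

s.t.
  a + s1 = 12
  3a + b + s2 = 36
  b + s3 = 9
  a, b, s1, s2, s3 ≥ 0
a = 9, b = 9, z = 108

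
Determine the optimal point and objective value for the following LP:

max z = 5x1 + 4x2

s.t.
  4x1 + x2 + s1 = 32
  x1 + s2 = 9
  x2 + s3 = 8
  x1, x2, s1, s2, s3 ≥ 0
x1 = 6, x2 = 8, z = 62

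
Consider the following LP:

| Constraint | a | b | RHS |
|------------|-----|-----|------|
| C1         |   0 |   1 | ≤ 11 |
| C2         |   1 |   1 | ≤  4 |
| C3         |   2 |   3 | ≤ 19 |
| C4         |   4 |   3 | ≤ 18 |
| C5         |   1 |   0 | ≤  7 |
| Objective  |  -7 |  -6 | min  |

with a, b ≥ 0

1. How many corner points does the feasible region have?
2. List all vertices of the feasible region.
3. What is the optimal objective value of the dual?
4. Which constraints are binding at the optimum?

1. 3
2. (0, 0), (4, 0), (0, 4)
3. -28 (by strong duality, equal to the primal optimum)
4. C2, b ≥ 0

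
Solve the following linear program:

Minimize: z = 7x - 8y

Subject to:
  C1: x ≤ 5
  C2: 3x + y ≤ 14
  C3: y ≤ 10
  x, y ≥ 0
x = 0, y = 10, z = -80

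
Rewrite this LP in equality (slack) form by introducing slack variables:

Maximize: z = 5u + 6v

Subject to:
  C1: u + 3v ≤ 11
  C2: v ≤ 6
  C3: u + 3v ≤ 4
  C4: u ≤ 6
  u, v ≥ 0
max z = 5u + 6v

s.t.
  u + 3v + s1 = 11
  v + s2 = 6
  u + 3v + s3 = 4
  u + s4 = 6
  u, v, s1, s2, s3, s4 ≥ 0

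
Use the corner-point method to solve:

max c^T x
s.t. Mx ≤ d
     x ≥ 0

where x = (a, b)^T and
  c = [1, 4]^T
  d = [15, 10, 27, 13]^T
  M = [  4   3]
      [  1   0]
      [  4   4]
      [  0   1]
Each vertex is the intersection of two constraint boundaries that also satisfies all remaining constraints:
  a = 0 and b = 0 → (0, 0)
  4a + 3b = 15 and b = 0 → (3.75, 0)
  4a + 3b = 15 and a = 0 → (0, 5)

Evaluating z = a + 4b at each vertex:
  (0, 0): z = 0
  (3.75, 0): z = 3.75
  (0, 5): z = 20

The maximum is at (0, 5) with z = 20.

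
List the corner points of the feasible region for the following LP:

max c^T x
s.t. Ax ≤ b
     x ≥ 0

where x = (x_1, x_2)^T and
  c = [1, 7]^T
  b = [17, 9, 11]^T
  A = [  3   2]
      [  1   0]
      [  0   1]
Each vertex is the intersection of two constraint boundaries that also satisfies all remaining constraints:
  x_1 = 0 and x_2 = 0 → (0, 0)
  3x_1 + 2x_2 = 17 and x_2 = 0 → (5.667, 0)
  3x_1 + 2x_2 = 17 and x_1 = 0 → (0, 8.5)

Vertices: (0, 0), (5.667, 0), (0, 8.5)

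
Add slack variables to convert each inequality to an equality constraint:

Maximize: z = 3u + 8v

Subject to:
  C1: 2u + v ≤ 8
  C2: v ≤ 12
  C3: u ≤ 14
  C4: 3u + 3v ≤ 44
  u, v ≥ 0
max z = 3u + 8v

s.t.
  2u + v + s1 = 8
  v + s2 = 12
  u + s3 = 14
  3u + 3v + s4 = 44
  u, v, s1, s2, s3, s4 ≥ 0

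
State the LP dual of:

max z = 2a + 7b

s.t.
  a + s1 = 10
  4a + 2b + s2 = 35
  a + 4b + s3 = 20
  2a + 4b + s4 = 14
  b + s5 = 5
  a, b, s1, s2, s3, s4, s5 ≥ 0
Minimize: z = 10y1 + 35y2 + 20y3 + 14y4 + 5y5

Subject to:
  C1: -y1 - 4y2 - y3 - 2y4 ≤ -2
  C2: -2y2 - 4y3 - 4y4 - y5 ≤ -7
  y1, y2, y3, y4, y5 ≥ 0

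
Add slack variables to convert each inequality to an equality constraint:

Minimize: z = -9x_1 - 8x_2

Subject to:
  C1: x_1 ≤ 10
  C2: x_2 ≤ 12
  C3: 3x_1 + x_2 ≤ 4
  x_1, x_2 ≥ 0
min z = -9x_1 - 8x_2

s.t.
  x_1 + s1 = 10
  x_2 + s2 = 12
  3x_1 + x_2 + s3 = 4
  x_1, x_2, s1, s2, s3 ≥ 0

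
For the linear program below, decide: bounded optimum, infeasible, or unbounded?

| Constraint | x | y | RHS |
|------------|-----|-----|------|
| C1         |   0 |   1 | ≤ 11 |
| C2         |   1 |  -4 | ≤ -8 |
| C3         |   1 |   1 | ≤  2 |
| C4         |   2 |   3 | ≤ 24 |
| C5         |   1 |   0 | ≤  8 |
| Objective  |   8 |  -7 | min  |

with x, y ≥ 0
The point (0, 2) satisfies every constraint, so the LP is feasible; the constraints give x ≤ 8 and y ≤ 11, which with x, y ≥ 0 keep the feasible region inside a bounded box. A feasible, bounded LP attains a finite optimum at a vertex.

Evaluating z = 8x - 7y at each vertex:
  (0, 2): z = -14

Feasible with finite optimum z* = -14 at (0, 2).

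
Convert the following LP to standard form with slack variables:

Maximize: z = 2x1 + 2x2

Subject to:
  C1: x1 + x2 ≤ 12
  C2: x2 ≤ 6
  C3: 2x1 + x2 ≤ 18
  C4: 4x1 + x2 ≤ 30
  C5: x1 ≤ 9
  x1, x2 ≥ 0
max z = 2x1 + 2x2

s.t.
  x1 + x2 + s1 = 12
  x2 + s2 = 6
  2x1 + x2 + s3 = 18
  4x1 + x2 + s4 = 30
  x1 + s5 = 9
  x1, x2, s1, s2, s3, s4, s5 ≥ 0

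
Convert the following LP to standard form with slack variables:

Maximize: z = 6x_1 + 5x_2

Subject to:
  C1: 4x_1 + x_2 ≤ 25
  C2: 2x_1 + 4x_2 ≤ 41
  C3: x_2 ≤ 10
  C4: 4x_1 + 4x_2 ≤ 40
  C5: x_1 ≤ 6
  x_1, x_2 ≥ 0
max z = 6x_1 + 5x_2

s.t.
  4x_1 + x_2 + s1 = 25
  2x_1 + 4x_2 + s2 = 41
  x_2 + s3 = 10
  4x_1 + 4x_2 + s4 = 40
  x_1 + s5 = 6
  x_1, x_2, s1, s2, s3, s4, s5 ≥ 0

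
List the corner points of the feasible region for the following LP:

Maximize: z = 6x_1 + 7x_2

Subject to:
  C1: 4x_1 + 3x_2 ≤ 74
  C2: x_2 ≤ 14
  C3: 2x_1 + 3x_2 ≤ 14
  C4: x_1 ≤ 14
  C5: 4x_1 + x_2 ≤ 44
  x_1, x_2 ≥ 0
Each vertex is the intersection of two constraint boundaries that also satisfies all remaining constraints:
  x_1 = 0 and x_2 = 0 → (0, 0)
  2x_1 + 3x_2 = 14 and x_2 = 0 → (7, 0)
  2x_1 + 3x_2 = 14 and x_1 = 0 → (0, 4.667)

Vertices: (0, 0), (7, 0), (0, 4.667)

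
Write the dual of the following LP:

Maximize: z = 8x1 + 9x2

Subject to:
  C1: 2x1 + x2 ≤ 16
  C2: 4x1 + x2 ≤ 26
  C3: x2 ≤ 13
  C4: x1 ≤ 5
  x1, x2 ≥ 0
Minimize: z = 16y1 + 26y2 + 13y3 + 5y4

Subject to:
  C1: -2y1 - 4y2 - y4 ≤ -8
  C2: -y1 - y2 - y3 ≤ -9
  y1, y2, y3, y4 ≥ 0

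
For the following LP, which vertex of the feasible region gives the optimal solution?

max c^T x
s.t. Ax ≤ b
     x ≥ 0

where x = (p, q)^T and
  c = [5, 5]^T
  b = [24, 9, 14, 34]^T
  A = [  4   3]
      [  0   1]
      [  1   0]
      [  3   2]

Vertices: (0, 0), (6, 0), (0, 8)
(0, 8) with z = 40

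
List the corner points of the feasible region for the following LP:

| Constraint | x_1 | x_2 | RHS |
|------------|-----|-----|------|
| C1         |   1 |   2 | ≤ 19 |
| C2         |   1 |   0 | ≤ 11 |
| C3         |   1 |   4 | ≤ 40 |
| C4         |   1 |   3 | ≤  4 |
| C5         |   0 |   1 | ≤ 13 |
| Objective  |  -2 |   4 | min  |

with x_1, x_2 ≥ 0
Each vertex is the intersection of two constraint boundaries that also satisfies all remaining constraints:
  x_1 = 0 and x_2 = 0 → (0, 0)
  x_1 + 3x_2 = 4 and x_2 = 0 → (4, 0)
  x_1 + 3x_2 = 4 and x_1 = 0 → (0, 1.333)

Vertices: (0, 0), (4, 0), (0, 1.333)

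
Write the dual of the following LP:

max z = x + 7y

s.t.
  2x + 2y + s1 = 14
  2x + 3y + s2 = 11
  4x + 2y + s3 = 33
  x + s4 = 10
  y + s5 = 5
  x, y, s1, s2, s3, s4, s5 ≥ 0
Minimize: z = 14y1 + 11y2 + 33y3 + 10y4 + 5y5

Subject to:
  C1: -2y1 - 2y2 - 4y3 - y4 ≤ -1
  C2: -2y1 - 3y2 - 2y3 - y5 ≤ -7
  y1, y2, y3, y4, y5 ≥ 0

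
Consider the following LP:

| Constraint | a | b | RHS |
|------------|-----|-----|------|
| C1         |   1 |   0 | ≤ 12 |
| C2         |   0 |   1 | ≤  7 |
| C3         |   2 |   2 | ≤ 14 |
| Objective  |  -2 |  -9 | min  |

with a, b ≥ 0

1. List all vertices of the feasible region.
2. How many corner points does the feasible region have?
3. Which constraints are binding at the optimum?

1. (0, 0), (7, 0), (0, 7)
2. 3
3. C2, C3, a ≥ 0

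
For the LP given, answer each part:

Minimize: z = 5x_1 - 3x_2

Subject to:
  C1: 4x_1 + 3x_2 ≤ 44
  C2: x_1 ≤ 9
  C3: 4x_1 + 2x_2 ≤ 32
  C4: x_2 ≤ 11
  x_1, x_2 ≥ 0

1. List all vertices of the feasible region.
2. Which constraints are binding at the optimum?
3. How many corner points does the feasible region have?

1. (0, 0), (8, 0), (2.5, 11), (0, 11)
2. C4, x_1 ≥ 0
3. 4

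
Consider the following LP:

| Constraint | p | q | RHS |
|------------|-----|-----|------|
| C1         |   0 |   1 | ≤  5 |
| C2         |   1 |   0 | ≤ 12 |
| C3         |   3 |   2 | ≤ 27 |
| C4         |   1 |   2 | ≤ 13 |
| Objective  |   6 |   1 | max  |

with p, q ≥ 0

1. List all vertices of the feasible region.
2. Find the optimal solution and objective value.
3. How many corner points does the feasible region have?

1. (0, 0), (9, 0), (7, 3), (3, 5), (0, 5)
2. p = 9, q = 0, z = 54
3. 5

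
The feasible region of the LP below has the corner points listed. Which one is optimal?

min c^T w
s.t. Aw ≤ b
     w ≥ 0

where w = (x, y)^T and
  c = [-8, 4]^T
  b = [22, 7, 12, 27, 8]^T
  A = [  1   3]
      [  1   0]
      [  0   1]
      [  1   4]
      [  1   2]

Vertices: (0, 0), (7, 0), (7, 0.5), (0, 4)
(7, 0) with z = -56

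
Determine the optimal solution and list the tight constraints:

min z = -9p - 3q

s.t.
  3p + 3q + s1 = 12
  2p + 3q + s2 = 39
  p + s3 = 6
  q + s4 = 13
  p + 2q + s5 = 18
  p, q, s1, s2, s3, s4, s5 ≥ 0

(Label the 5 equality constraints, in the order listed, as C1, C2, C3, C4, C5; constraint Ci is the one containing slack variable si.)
Optimal: p = 4, q = 0
Slack at optimum:
  C1: slack = 0 (binding)
  C2: slack = 31
  C3: slack = 2
  C4: slack = 13
  C5: slack = 14
  p ≥ 0: p = 4
  q ≥ 0: q = 0 (binding)
Binding constraints: C1, q ≥ 0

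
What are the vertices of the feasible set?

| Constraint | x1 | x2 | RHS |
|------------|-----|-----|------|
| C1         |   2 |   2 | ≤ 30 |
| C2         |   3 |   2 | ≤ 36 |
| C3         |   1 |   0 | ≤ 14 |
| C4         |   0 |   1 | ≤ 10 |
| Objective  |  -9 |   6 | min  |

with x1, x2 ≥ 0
Each vertex is the intersection of two constraint boundaries that also satisfies all remaining constraints:
  x1 = 0 and x2 = 0 → (0, 0)
  3x1 + 2x2 = 36 and x2 = 0 → (12, 0)
  2x1 + 2x2 = 30 and 3x1 + 2x2 = 36 → (6, 9)
  2x1 + 2x2 = 30 and x2 = 10 → (5, 10)
  x2 = 10 and x1 = 0 → (0, 10)

Vertices: (0, 0), (12, 0), (6, 9), (5, 10), (0, 10)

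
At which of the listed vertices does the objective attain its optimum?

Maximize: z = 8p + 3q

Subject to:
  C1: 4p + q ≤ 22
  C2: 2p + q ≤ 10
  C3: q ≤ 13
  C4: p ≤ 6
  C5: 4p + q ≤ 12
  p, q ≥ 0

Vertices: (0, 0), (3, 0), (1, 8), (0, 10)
(1, 8) with z = 32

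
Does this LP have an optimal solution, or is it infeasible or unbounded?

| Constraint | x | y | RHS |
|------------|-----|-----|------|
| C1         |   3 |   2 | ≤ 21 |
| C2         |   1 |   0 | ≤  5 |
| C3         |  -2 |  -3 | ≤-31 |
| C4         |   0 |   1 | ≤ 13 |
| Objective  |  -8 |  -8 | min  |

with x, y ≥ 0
The point (0, 10.5) satisfies every constraint, so the LP is feasible; the constraints give x ≤ 5 and y ≤ 13, which with x, y ≥ 0 keep the feasible region inside a bounded box. A feasible, bounded LP attains a finite optimum at a vertex.

Evaluating z = -8x - 8y at each vertex:
  (0, 10.33): z = -82.67
  (0.2, 10.2): z = -83.2
  (0, 10.5): z = -84

Feasible with finite optimum z* = -84 at (0, 10.5).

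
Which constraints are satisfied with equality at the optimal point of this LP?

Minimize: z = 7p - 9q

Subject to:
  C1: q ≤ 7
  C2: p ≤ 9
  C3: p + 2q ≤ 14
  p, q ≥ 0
Optimal: p = 0, q = 7
Slack at optimum:
  C1: slack = 0 (binding)
  C2: slack = 9
  C3: slack = 0 (binding)
  p ≥ 0: p = 0 (binding)
  q ≥ 0: q = 7
Binding constraints: C1, C3, p ≥ 0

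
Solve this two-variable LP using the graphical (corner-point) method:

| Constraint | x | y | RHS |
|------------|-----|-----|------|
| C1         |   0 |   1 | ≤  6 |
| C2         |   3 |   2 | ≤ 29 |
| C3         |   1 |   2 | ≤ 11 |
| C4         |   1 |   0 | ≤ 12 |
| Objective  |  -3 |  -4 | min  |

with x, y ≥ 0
Each vertex is the intersection of two constraint boundaries that also satisfies all remaining constraints:
  x = 0 and y = 0 → (0, 0)
  3x + 2y = 29 and y = 0 → (9.667, 0)
  3x + 2y = 29 and x + 2y = 11 → (9, 1)
  x + 2y = 11 and x = 0 → (0, 5.5)

Evaluating z = -3x - 4y at each vertex:
  (0, 0): z = 0
  (9.667, 0): z = -29
  (9, 1): z = -31
  (0, 5.5): z = -22

The minimum is at (9, 1) with z = -31.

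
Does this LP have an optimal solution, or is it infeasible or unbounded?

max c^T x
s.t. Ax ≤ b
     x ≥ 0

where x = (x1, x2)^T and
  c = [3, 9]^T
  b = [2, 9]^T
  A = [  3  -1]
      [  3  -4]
Feasible point: (0, 0) satisfies every constraint, so the LP is feasible.
Direction d = (0, 1): for each constraint row a, a·d ≤ 0 —
  (3)(0) + (-1)(1) = -1 ≤ 0
  (3)(0) + (-4)(1) = -4 ≤ 0
and d ≥ 0, so (0, 0) + t·d stays feasible for every t ≥ 0. Along this ray z = 3x1 + 9x2 changes by 9 per unit t, so z → +∞.

Unbounded: there is a feasible ray along which z → +∞.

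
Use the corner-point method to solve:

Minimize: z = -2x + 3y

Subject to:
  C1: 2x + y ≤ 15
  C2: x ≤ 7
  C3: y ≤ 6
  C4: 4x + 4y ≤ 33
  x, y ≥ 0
x = 7, y = 0, z = -14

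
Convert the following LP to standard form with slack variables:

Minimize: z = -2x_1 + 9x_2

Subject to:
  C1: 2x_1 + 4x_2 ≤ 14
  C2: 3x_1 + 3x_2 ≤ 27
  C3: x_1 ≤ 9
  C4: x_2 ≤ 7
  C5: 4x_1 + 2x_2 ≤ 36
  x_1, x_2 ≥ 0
min z = -2x_1 + 9x_2

s.t.
  2x_1 + 4x_2 + s1 = 14
  3x_1 + 3x_2 + s2 = 27
  x_1 + s3 = 9
  x_2 + s4 = 7
  4x_1 + 2x_2 + s5 = 36
  x_1, x_2, s1, s2, s3, s4, s5 ≥ 0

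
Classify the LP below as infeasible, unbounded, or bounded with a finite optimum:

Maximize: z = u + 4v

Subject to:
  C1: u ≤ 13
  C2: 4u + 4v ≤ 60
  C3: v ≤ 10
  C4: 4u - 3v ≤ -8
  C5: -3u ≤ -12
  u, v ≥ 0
The point (5, 10) satisfies every constraint, so the LP is feasible; the constraints give u ≤ 13 and v ≤ 10, which with u, v ≥ 0 keep the feasible region inside a bounded box. A feasible, bounded LP attains a finite optimum at a vertex.

Evaluating z = u + 4v at each vertex:
  (4, 8): z = 36
  (5.286, 9.714): z = 44.14
  (5, 10): z = 45
  (4, 10): z = 44

Bounded optimum: z* = 45 at (5, 10).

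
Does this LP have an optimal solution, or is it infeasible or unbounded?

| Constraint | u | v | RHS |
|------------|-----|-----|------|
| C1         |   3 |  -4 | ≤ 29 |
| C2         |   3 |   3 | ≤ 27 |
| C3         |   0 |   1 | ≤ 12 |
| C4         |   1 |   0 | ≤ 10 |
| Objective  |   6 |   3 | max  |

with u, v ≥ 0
The point (9, 0) satisfies every constraint, so the LP is feasible; the constraints give u ≤ 10 and v ≤ 12, which with u, v ≥ 0 keep the feasible region inside a bounded box. A feasible, bounded LP attains a finite optimum at a vertex.

Evaluating z = 6u + 3v at each vertex:
  (0, 0): z = 0
  (9, 0): z = 54
  (0, 9): z = 27

Bounded optimum: z* = 54 at (9, 0).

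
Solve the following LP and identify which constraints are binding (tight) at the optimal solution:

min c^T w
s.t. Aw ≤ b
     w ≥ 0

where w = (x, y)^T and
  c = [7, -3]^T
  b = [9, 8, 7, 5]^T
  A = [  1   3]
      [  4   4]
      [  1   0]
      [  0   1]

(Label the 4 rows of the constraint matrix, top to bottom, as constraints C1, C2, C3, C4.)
Optimal: x = 0, y = 2
Binding: C2, x ≥ 0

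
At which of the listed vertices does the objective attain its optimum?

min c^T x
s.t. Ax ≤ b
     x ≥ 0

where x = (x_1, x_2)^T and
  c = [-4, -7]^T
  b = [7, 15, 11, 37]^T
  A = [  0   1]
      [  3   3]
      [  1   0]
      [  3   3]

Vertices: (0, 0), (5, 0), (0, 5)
(0, 5) with z = -35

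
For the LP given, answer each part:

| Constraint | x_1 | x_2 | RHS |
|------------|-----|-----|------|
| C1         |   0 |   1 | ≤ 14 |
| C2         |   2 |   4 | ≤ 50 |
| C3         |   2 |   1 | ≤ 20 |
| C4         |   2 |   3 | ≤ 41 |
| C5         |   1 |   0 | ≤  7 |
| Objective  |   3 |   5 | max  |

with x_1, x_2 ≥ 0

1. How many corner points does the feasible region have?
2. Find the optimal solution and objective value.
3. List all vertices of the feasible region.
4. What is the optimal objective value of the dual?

1. 5
2. x_1 = 5, x_2 = 10, z = 65
3. (0, 0), (7, 0), (7, 6), (5, 10), (0, 12.5)
4. 65 (by strong duality, equal to the primal optimum)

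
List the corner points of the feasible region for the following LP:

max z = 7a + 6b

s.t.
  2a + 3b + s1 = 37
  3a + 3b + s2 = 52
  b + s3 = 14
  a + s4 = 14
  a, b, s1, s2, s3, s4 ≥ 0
Each vertex is the intersection of two constraint boundaries that also satisfies all remaining constraints:
  a = 0 and b = 0 → (0, 0)
  a = 14 and b = 0 → (14, 0)
  2a + 3b = 37 and a = 14 → (14, 3)
  2a + 3b = 37 and a = 0 → (0, 12.33)

Vertices: (0, 0), (14, 0), (14, 3), (0, 12.33)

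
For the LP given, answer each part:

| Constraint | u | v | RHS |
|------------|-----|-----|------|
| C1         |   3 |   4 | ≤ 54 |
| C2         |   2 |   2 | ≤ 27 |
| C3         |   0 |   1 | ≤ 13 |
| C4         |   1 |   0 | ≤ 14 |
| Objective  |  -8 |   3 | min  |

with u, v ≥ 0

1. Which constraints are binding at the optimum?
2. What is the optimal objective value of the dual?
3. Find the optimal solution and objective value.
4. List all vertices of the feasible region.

1. C2, v ≥ 0
2. -108 (by strong duality, equal to the primal optimum)
3. u = 13.5, v = 0, z = -108
4. (0, 0), (13.5, 0), (0.5, 13), (0, 13)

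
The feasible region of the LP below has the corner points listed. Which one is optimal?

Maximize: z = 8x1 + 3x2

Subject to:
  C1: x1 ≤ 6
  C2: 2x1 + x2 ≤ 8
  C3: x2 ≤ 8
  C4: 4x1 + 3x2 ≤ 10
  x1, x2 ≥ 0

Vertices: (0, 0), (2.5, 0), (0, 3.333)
Evaluating z = 8x1 + 3x2 at each vertex:
  (0, 0): z = 0
  (2.5, 0): z = 20
  (0, 3.333): z = 10

The largest value is z = 20, attained at (2.5, 0).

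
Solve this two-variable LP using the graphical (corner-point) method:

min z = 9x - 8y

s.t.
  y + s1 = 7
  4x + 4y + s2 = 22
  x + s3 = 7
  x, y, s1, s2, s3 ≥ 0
x = 0, y = 5.5, z = -44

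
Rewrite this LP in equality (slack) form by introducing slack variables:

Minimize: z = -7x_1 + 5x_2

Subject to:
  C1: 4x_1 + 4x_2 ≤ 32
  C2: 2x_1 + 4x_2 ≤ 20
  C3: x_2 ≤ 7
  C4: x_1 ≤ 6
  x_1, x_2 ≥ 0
min z = -7x_1 + 5x_2

s.t.
  4x_1 + 4x_2 + s1 = 32
  2x_1 + 4x_2 + s2 = 20
  x_2 + s3 = 7
  x_1 + s4 = 6
  x_1, x_2, s1, s2, s3, s4 ≥ 0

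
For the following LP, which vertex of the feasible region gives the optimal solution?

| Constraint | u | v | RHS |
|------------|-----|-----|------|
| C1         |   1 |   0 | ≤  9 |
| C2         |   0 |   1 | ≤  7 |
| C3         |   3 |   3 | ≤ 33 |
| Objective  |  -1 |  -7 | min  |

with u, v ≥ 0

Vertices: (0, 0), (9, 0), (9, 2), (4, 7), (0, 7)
Evaluating z = -u - 7v at each vertex:
  (0, 0): z = 0
  (9, 0): z = -9
  (9, 2): z = -23
  (4, 7): z = -53
  (0, 7): z = -49

The smallest value is z = -53, attained at (4, 7).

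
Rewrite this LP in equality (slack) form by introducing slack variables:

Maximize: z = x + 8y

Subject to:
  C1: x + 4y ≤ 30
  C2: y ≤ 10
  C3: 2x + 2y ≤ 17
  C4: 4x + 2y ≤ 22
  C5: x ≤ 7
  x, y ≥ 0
max z = x + 8y

s.t.
  x + 4y + s1 = 30
  y + s2 = 10
  2x + 2y + s3 = 17
  4x + 2y + s4 = 22
  x + s5 = 7
  x, y, s1, s2, s3, s4, s5 ≥ 0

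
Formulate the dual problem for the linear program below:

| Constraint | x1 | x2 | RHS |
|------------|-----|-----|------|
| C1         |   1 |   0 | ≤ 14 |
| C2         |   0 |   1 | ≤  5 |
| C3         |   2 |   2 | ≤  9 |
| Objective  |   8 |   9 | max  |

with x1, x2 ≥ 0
Minimize: z = 14y1 + 5y2 + 9y3

Subject to:
  C1: -y1 - 2y3 ≤ -8
  C2: -y2 - 2y3 ≤ -9
  y1, y2, y3 ≥ 0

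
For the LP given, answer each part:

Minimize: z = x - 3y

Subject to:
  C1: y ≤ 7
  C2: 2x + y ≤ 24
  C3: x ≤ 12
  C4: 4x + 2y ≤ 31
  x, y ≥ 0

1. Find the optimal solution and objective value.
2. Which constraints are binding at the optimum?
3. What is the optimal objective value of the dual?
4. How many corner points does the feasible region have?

1. x = 0, y = 7, z = -21
2. C1, x ≥ 0
3. -21 (by strong duality, equal to the primal optimum)
4. 4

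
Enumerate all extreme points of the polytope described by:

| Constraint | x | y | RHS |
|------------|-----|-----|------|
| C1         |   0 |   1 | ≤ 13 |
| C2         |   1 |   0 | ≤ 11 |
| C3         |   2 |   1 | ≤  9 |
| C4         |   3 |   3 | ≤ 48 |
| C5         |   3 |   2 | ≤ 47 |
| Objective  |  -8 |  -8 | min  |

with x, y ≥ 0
Each vertex is the intersection of two constraint boundaries that also satisfies all remaining constraints:
  x = 0 and y = 0 → (0, 0)
  2x + y = 9 and y = 0 → (4.5, 0)
  2x + y = 9 and x = 0 → (0, 9)

Vertices: (0, 0), (4.5, 0), (0, 9)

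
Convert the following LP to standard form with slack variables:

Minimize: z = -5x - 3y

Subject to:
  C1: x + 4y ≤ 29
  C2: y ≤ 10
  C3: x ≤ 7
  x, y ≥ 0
min z = -5x - 3y

s.t.
  x + 4y + s1 = 29
  y + s2 = 10
  x + s3 = 7
  x, y, s1, s2, s3 ≥ 0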